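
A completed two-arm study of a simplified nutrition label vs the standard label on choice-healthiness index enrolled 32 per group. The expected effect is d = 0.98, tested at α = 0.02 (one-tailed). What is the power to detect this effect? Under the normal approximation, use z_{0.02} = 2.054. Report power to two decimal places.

For two equal groups, power = Φ(d·√(n/2) − z_{α}).
d·√(n/2) = 0.98 × √(32/2) = 0.98 × 4.000 = 3.920.
z_β = 3.920 − 2.054 = 1.866.
Power = Φ(1.866) = 0.969.

power ≈ 0.97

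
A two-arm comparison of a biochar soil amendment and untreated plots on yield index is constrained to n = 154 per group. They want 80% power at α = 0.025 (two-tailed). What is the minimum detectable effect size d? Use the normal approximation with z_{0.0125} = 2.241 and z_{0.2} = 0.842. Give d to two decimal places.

d_min ≈ 0.35

For two independent groups of n = 154 each: d_min = (z_{α/2} + z_β)·√(2/n).
z-sum = 2.241 + 0.842 = 3.083.
d_min = 3.083 × √(2/154) = 3.083 × 0.1140 = 0.351.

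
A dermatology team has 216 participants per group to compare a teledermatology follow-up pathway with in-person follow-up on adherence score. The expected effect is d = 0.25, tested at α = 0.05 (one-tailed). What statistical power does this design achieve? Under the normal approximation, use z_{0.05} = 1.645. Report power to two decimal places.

power ≈ 0.83

For two equal groups, power = Φ(d·√(n/2) − z_{α}).
d·√(n/2) = 0.25 × √(216/2) = 0.25 × 10.392 = 2.598.
z_β = 2.598 − 1.645 = 0.953.
Power = Φ(0.953) = 0.830.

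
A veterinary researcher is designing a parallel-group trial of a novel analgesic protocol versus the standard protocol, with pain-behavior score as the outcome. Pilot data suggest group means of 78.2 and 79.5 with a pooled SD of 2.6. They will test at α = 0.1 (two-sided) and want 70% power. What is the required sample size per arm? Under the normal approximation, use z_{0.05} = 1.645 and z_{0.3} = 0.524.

Cohen's d = |M₁ − M₂| / SD_pooled = |78.2 − 79.5| / 2.6 = 1.3 / 2.6 = 0.500.
For two independent groups with equal n: n = 2·((z_{α/2} + z_β) / d)².
z_{α/2} + z_β = 1.645 + 0.524 = 2.169.
n = 2 × (2.169 / 0.500)² = 2 × 4.338² = 2 × 18.82 = 37.6.
Round up to the next whole participant.

n = 38 per group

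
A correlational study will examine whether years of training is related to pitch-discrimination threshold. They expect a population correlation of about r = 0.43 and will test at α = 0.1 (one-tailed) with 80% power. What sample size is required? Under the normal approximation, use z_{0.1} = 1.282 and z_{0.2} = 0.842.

n = 25

Fisher's z: C = ½·ln((1+r)/(1−r)) = ½·ln(2.5088) = 0.4599.
n = ((z_{α} + z_β)/C)² + 3.
(1.282 + 0.842) / 0.4599 = 2.124 / 0.4599 = 4.618.
n = 4.618² + 3 = 21.33 + 3 = 24.3.
Round up.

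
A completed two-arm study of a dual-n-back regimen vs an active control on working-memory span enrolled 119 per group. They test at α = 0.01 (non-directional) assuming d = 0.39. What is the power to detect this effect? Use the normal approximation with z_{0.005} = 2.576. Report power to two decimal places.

power ≈ 0.67

For two equal groups, power = Φ(d·√(n/2) − z_{α/2}).
d·√(n/2) = 0.39 × √(119/2) = 0.39 × 7.714 = 3.008.
z_β = 3.008 − 2.576 = 0.432.
Power = Φ(0.432) = 0.667.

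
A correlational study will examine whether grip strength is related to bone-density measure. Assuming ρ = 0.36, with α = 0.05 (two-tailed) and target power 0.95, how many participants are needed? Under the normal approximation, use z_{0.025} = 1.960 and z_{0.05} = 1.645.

n = 95

Fisher's z: C = ½·ln((1+r)/(1−r)) = ½·ln(2.1250) = 0.3769.
n = ((z_{α/2} + z_β)/C)² + 3.
(1.960 + 1.645) / 0.3769 = 3.605 / 0.3769 = 9.565.
n = 9.565² + 3 = 91.49 + 3 = 94.5.
Round up.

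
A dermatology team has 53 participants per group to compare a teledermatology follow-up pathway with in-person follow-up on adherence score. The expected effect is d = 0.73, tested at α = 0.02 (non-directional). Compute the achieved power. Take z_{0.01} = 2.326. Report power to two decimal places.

power ≈ 0.92

For two equal groups, power = Φ(d·√(n/2) − z_{α/2}).
d·√(n/2) = 0.73 × √(53/2) = 0.73 × 5.148 = 3.758.
z_β = 3.758 − 2.326 = 1.432.
Power = Φ(1.432) = 0.924.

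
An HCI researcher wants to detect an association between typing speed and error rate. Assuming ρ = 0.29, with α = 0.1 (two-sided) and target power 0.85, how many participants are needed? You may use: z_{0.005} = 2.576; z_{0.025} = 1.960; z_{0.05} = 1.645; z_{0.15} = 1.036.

Fisher's z: C = ½·ln((1+r)/(1−r)) = ½·ln(1.8169) = 0.2986.
n = ((z_{α/2} + z_β)/C)² + 3.
(1.645 + 1.036) / 0.2986 = 2.681 / 0.2986 = 8.979.
n = 8.979² + 3 = 80.61 + 3 = 83.6.
Round up.

n = 84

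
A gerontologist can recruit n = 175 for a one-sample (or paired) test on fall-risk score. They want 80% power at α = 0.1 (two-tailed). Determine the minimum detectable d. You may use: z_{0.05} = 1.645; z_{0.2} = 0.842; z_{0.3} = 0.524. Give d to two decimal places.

For a single sample (or paired design) of n = 175: d_min = (z_{α/2} + z_β)/√n.
z-sum = 1.645 + 0.842 = 2.487.
d_min = 2.487 / √175 = 2.487 / 13.229 = 0.188.

d_min ≈ 0.19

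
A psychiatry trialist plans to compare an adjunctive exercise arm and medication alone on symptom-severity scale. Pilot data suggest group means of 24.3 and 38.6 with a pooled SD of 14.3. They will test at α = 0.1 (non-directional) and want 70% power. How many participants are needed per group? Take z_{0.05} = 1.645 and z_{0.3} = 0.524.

n = 10 per group

Cohen's d = |M₁ − M₂| / SD_pooled = |24.3 − 38.6| / 14.3 = 14.3 / 14.3 = 1.000.
For two independent groups with equal n: n = 2·((z_{α/2} + z_β) / d)².
z_{α/2} + z_β = 1.645 + 0.524 = 2.169.
n = 2 × (2.169 / 1.000)² = 2 × 2.169² = 2 × 4.70 = 9.4.
Round up to the next whole participant.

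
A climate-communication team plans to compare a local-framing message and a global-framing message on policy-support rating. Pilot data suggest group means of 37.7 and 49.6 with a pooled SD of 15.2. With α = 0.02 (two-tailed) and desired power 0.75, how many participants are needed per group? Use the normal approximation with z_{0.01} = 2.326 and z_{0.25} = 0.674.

Cohen's d = |M₁ − M₂| / SD_pooled = |37.7 − 49.6| / 15.2 = 11.9 / 15.2 = 0.783.
For two independent groups with equal n: n = 2·((z_{α/2} + z_β) / d)².
z_{α/2} + z_β = 2.326 + 0.674 = 3.000.
n = 2 × (3.000 / 0.783)² = 2 × 3.831² = 2 × 14.68 = 29.4.
Round up to the next whole participant.

n = 30 per group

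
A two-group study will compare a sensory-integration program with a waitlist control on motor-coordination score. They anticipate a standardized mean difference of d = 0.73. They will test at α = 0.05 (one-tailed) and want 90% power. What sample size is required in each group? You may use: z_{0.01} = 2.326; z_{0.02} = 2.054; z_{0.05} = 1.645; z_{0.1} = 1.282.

n = 33 per group

For two independent groups with equal n: n = 2·((z_{α} + z_β) / d)².
z_{α} + z_β = 1.645 + 1.282 = 2.927.
n = 2 × (2.927 / 0.73)² = 2 × 4.010² = 2 × 16.08 = 32.2.
Round up to the next whole participant.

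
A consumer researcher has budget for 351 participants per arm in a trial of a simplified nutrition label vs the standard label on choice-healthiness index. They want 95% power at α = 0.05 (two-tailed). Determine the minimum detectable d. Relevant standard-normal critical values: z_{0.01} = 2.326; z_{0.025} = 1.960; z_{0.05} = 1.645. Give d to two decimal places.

d_min ≈ 0.27

For two independent groups of n = 351 each: d_min = (z_{α/2} + z_β)·√(2/n).
z-sum = 1.960 + 1.645 = 3.605.
d_min = 3.605 × √(2/351) = 3.605 × 0.0755 = 0.272.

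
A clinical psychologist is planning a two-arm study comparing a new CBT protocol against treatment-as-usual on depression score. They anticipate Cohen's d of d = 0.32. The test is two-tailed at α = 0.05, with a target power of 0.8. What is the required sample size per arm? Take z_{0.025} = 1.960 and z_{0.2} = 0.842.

For two independent groups with equal n: n = 2·((z_{α/2} + z_β) / d)².
z_{α/2} + z_β = 1.960 + 0.842 = 2.802.
n = 2 × (2.802 / 0.32)² = 2 × 8.756² = 2 × 76.67 = 153.3.
Round up to the next whole participant.

n = 154 per group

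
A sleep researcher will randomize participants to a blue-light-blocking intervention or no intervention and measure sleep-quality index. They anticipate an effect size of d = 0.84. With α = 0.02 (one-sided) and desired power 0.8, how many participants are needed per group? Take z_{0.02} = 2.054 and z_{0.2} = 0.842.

For two independent groups with equal n: n = 2·((z_{α} + z_β) / d)².
z_{α} + z_β = 2.054 + 0.842 = 2.896.
n = 2 × (2.896 / 0.84)² = 2 × 3.448² = 2 × 11.89 = 23.8.
Round up to the next whole participant.

n = 24 per group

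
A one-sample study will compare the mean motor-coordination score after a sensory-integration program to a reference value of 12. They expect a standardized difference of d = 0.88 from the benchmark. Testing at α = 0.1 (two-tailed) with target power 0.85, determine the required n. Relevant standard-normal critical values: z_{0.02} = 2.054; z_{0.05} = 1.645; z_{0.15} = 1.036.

For a one-sample test: n = ((z_{α/2} + z_β) / d)².
z_{α/2} + z_β = 1.645 + 1.036 = 2.681.
n = (2.681 / 0.88)² = 3.047² = 9.28.
Round up.

n = 10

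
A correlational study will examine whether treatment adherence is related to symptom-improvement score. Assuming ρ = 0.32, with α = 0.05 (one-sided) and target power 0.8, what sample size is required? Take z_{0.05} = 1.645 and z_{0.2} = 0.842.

Fisher's z: C = ½·ln((1+r)/(1−r)) = ½·ln(1.9412) = 0.3316.
n = ((z_{α} + z_β)/C)² + 3.
(1.645 + 0.842) / 0.3316 = 2.487 / 0.3316 = 7.500.
n = 7.500² + 3 = 56.25 + 3 = 59.2.
Round up.

n = 60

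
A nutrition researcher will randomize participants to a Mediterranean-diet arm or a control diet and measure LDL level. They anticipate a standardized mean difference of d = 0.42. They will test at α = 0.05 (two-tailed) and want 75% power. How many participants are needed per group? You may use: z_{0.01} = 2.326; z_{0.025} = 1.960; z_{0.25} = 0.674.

n = 79 per group

For two independent groups with equal n: n = 2·((z_{α/2} + z_β) / d)².
z_{α/2} + z_β = 1.960 + 0.674 = 2.634.
n = 2 × (2.634 / 0.42)² = 2 × 6.271² = 2 × 39.33 = 78.7.
Round up to the next whole participant.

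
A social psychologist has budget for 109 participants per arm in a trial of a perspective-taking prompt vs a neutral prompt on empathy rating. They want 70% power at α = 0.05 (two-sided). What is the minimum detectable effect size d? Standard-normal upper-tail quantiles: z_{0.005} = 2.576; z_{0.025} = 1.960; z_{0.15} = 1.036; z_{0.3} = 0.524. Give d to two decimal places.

For two independent groups of n = 109 each: d_min = (z_{α/2} + z_β)·√(2/n).
z-sum = 1.960 + 0.524 = 2.484.
d_min = 2.484 × √(2/109) = 2.484 × 0.1355 = 0.336.

d_min ≈ 0.34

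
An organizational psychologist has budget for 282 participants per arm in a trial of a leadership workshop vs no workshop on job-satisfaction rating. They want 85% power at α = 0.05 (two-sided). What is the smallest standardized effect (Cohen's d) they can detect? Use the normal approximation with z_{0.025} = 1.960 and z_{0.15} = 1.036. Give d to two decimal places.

d_min ≈ 0.25

For two independent groups of n = 282 each: d_min = (z_{α/2} + z_β)·√(2/n).
z-sum = 1.960 + 1.036 = 2.996.
d_min = 2.996 × √(2/282) = 2.996 × 0.0842 = 0.252.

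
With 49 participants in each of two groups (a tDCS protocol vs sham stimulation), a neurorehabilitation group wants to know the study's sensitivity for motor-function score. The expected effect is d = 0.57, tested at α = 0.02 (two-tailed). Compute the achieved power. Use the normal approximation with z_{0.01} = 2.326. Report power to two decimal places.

For two equal groups, power = Φ(d·√(n/2) − z_{α/2}).
d·√(n/2) = 0.57 × √(49/2) = 0.57 × 4.950 = 2.821.
z_β = 2.821 − 2.326 = 0.495.
Power = Φ(0.495) = 0.690.

power ≈ 0.69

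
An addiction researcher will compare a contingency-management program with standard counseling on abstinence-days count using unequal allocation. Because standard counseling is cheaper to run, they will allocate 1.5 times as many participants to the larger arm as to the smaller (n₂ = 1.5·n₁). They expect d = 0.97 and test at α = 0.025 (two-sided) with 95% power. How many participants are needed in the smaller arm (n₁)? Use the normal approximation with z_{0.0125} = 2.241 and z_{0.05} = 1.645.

With allocation ratio k = n₂/n₁ = 1.5, Var(x̄₁−x̄₂) = σ²(1/n₁ + 1/(k·n₁)) = σ²·(k+1)/(k·n₁).
So n₁ = (1 + 1/k)·((z_{α/2} + z_β)/d)² = 1.667 × (3.886/0.97)².
n₁ = 1.667 × 16.05 = 26.7.
Round up: n₁ = 27, giving n₂ = ⌈1.5 × 27⌉ = ⌈40.5⌉ = 41.

n₁ = 27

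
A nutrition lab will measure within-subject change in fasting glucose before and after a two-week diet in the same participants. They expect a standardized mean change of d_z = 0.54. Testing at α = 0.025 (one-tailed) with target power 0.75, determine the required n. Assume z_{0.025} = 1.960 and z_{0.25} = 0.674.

For a paired (one-sample on differences) test: n = ((z_{α} + z_β) / d)².
z_{α} + z_β = 1.960 + 0.674 = 2.634.
n = (2.634 / 0.54)² = 4.878² = 23.79.
Round up.

n = 24 pairs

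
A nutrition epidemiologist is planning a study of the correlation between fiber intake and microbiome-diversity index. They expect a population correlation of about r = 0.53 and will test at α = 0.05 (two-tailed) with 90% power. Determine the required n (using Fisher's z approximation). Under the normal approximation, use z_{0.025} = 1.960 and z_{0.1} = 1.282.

n = 34

Fisher's z: C = ½·ln((1+r)/(1−r)) = ½·ln(3.2553) = 0.5901.
n = ((z_{α/2} + z_β)/C)² + 3.
(1.960 + 1.282) / 0.5901 = 3.242 / 0.5901 = 5.494.
n = 5.494² + 3 = 30.18 + 3 = 33.2.
Round up.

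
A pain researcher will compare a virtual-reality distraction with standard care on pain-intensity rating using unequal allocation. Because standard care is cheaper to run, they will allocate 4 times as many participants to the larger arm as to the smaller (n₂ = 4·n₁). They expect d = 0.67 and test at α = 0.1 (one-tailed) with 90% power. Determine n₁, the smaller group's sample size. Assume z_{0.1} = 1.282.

n₁ = 19

With allocation ratio k = n₂/n₁ = 4, Var(x̄₁−x̄₂) = σ²(1/n₁ + 1/(k·n₁)) = σ²·(k+1)/(k·n₁).
So n₁ = (1 + 1/k)·((z_{α} + z_β)/d)² = 1.250 × (2.564/0.67)².
n₁ = 1.250 × 14.64 = 18.3.
Round up: n₁ = 19, giving n₂ = 4 × 19 = 76.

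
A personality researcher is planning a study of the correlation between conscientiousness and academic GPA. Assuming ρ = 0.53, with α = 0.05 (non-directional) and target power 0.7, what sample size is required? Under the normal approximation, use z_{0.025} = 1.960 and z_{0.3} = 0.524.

Fisher's z: C = ½·ln((1+r)/(1−r)) = ½·ln(3.2553) = 0.5901.
n = ((z_{α/2} + z_β)/C)² + 3.
(1.960 + 0.524) / 0.5901 = 2.484 / 0.5901 = 4.209.
n = 4.209² + 3 = 17.72 + 3 = 20.7.
Round up.

n = 21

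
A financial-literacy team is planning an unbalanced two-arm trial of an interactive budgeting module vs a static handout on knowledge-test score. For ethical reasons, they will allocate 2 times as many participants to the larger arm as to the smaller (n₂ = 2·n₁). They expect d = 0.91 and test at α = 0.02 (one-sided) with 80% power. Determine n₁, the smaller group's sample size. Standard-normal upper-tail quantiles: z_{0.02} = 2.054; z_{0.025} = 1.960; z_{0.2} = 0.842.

With allocation ratio k = n₂/n₁ = 2, Var(x̄₁−x̄₂) = σ²(1/n₁ + 1/(k·n₁)) = σ²·(k+1)/(k·n₁).
So n₁ = (1 + 1/k)·((z_{α} + z_β)/d)² = 1.500 × (2.896/0.91)².
n₁ = 1.500 × 10.13 = 15.2.
Round up: n₁ = 16, giving n₂ = 2 × 16 = 32.

n₁ = 16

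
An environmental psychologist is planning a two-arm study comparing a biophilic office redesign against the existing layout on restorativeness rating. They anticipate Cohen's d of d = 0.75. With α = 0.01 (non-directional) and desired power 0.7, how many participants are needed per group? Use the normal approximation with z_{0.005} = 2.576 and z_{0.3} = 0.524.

n = 35 per group

For two independent groups with equal n: n = 2·((z_{α/2} + z_β) / d)².
z_{α/2} + z_β = 2.576 + 0.524 = 3.100.
n = 2 × (3.100 / 0.75)² = 2 × 4.133² = 2 × 17.08 = 34.2.
Round up to the next whole participant.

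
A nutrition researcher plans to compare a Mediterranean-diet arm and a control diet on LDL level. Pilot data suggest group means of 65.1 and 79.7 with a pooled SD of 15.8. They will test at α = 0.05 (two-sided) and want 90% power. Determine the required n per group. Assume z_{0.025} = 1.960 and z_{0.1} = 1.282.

Cohen's d = |M₁ − M₂| / SD_pooled = |65.1 − 79.7| / 15.8 = 14.6 / 15.8 = 0.924.
For two independent groups with equal n: n = 2·((z_{α/2} + z_β) / d)².
z_{α/2} + z_β = 1.960 + 1.282 = 3.242.
n = 2 × (3.242 / 0.924)² = 2 × 3.509² = 2 × 12.31 = 24.6.
Round up to the next whole participant.

n = 25 per group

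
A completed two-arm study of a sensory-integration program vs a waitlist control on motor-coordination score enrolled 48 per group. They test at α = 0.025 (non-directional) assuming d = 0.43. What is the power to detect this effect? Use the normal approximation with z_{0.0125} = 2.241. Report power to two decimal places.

For two equal groups, power = Φ(d·√(n/2) − z_{α/2}).
d·√(n/2) = 0.43 × √(48/2) = 0.43 × 4.899 = 2.107.
z_β = 2.107 − 2.241 = -0.134.
Power = Φ(-0.134) = 0.447.

power ≈ 0.45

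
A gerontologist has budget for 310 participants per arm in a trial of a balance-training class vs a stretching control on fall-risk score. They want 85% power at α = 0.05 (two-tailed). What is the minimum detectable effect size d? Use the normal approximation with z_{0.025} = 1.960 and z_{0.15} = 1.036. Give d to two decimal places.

d_min ≈ 0.24

For two independent groups of n = 310 each: d_min = (z_{α/2} + z_β)·√(2/n).
z-sum = 1.960 + 1.036 = 2.996.
d_min = 2.996 × √(2/310) = 2.996 × 0.0803 = 0.241.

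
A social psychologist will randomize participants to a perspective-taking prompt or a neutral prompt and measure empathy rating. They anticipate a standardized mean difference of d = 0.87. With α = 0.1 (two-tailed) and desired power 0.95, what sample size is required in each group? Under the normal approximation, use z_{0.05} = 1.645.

For two independent groups with equal n: n = 2·((z_{α/2} + z_β) / d)².
z_{α/2} + z_β = 1.645 + 1.645 = 3.290.
n = 2 × (3.290 / 0.87)² = 2 × 3.782² = 2 × 14.30 = 28.6.
Round up to the next whole participant.

n = 29 per group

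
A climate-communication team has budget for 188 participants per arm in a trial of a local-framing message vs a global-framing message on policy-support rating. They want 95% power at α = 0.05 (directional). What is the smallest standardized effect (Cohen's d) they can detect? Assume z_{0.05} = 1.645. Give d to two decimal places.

For two independent groups of n = 188 each: d_min = (z_{α} + z_β)·√(2/n).
z-sum = 1.645 + 1.645 = 3.290.
d_min = 3.290 × √(2/188) = 3.290 × 0.1031 = 0.339.

d_min ≈ 0.34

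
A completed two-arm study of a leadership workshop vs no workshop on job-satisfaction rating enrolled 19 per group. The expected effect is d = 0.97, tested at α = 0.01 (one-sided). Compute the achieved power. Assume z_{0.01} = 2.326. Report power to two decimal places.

power ≈ 0.75

For two equal groups, power = Φ(d·√(n/2) − z_{α}).
d·√(n/2) = 0.97 × √(19/2) = 0.97 × 3.082 = 2.990.
z_β = 2.990 − 2.326 = 0.664.
Power = Φ(0.664) = 0.747.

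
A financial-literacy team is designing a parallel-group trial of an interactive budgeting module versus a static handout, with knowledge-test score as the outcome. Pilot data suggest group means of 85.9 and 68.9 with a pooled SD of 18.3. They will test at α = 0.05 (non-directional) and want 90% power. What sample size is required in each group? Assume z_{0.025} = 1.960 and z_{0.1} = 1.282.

Cohen's d = |M₁ − M₂| / SD_pooled = |85.9 − 68.9| / 18.3 = 17.0 / 18.3 = 0.929.
For two independent groups with equal n: n = 2·((z_{α/2} + z_β) / d)².
z_{α/2} + z_β = 1.960 + 1.282 = 3.242.
n = 2 × (3.242 / 0.929)² = 2 × 3.490² = 2 × 12.18 = 24.4.
Round up to the next whole participant.

n = 25 per group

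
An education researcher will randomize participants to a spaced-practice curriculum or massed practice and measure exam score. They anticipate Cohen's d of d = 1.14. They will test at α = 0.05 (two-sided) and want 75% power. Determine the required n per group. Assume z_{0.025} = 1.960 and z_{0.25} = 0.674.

n = 11 per group

For two independent groups with equal n: n = 2·((z_{α/2} + z_β) / d)².
z_{α/2} + z_β = 1.960 + 0.674 = 2.634.
n = 2 × (2.634 / 1.14)² = 2 × 2.311² = 2 × 5.34 = 10.7.
Round up to the next whole participant.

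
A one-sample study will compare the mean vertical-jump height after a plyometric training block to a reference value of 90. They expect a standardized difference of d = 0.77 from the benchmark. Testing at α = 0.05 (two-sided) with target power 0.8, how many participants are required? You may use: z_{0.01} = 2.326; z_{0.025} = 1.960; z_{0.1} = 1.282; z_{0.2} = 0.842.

For a one-sample test: n = ((z_{α/2} + z_β) / d)².
z_{α/2} + z_β = 1.960 + 0.842 = 2.802.
n = (2.802 / 0.77)² = 3.639² = 13.24.
Round up.

n = 14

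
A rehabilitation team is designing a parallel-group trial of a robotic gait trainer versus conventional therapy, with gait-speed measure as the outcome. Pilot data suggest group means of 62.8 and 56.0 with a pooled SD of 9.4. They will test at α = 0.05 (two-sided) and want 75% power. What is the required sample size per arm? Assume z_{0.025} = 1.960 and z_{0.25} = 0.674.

Cohen's d = |M₁ − M₂| / SD_pooled = |62.8 − 56.0| / 9.4 = 6.8 / 9.4 = 0.723.
For two independent groups with equal n: n = 2·((z_{α/2} + z_β) / d)².
z_{α/2} + z_β = 1.960 + 0.674 = 2.634.
n = 2 × (2.634 / 0.723)² = 2 × 3.643² = 2 × 13.27 = 26.5.
Round up to the next whole participant.

n = 27 per group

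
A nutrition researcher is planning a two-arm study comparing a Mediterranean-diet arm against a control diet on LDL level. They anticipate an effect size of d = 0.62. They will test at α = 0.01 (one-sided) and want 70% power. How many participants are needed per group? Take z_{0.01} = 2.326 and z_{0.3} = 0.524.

n = 43 per group

For two independent groups with equal n: n = 2·((z_{α} + z_β) / d)².
z_{α} + z_β = 2.326 + 0.524 = 2.850.
n = 2 × (2.850 / 0.62)² = 2 × 4.597² = 2 × 21.13 = 42.3.
Round up to the next whole participant.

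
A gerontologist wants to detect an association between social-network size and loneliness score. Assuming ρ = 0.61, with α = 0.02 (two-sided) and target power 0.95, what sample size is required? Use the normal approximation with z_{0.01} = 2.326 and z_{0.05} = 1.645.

Fisher's z: C = ½·ln((1+r)/(1−r)) = ½·ln(4.1282) = 0.7089.
n = ((z_{α/2} + z_β)/C)² + 3.
(2.326 + 1.645) / 0.7089 = 3.971 / 0.7089 = 5.602.
n = 5.602² + 3 = 31.38 + 3 = 34.4.
Round up.

n = 35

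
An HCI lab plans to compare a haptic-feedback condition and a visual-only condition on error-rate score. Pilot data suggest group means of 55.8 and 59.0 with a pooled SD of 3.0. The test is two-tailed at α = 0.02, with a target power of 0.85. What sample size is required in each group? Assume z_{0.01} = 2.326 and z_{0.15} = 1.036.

Cohen's d = |M₁ − M₂| / SD_pooled = |55.8 − 59.0| / 3.0 = 3.2 / 3.0 = 1.067.
For two independent groups with equal n: n = 2·((z_{α/2} + z_β) / d)².
z_{α/2} + z_β = 2.326 + 1.036 = 3.362.
n = 2 × (3.362 / 1.067)² = 2 × 3.151² = 2 × 9.93 = 19.9.
Round up to the next whole participant.

n = 20 per group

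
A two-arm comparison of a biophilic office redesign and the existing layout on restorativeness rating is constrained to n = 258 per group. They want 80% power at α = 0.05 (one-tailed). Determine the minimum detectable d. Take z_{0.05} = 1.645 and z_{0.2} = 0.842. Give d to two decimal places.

For two independent groups of n = 258 each: d_min = (z_{α} + z_β)·√(2/n).
z-sum = 1.645 + 0.842 = 2.487.
d_min = 2.487 × √(2/258) = 2.487 × 0.0880 = 0.219.

d_min ≈ 0.22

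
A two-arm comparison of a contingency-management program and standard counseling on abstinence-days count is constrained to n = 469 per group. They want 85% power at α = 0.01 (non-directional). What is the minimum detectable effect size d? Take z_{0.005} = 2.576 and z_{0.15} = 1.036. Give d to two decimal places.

d_min ≈ 0.24

For two independent groups of n = 469 each: d_min = (z_{α/2} + z_β)·√(2/n).
z-sum = 2.576 + 1.036 = 3.612.
d_min = 3.612 × √(2/469) = 3.612 × 0.0653 = 0.236.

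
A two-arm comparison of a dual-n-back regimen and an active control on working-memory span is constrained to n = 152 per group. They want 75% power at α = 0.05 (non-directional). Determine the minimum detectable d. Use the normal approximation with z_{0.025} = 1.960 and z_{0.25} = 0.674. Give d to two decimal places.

For two independent groups of n = 152 each: d_min = (z_{α/2} + z_β)·√(2/n).
z-sum = 1.960 + 0.674 = 2.634.
d_min = 2.634 × √(2/152) = 2.634 × 0.1147 = 0.302.

d_min ≈ 0.30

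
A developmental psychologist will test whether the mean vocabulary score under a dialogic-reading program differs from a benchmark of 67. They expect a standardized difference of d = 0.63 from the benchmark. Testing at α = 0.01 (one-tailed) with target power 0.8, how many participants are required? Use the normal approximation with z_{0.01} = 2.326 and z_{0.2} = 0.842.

For a one-sample test: n = ((z_{α} + z_β) / d)².
z_{α} + z_β = 2.326 + 0.842 = 3.168.
n = (3.168 / 0.63)² = 5.029² = 25.29.
Round up.

n = 26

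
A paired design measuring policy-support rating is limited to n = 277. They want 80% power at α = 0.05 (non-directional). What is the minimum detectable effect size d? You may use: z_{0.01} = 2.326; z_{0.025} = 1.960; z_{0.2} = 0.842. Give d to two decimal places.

For a single sample (or paired design) of n = 277: d_min = (z_{α/2} + z_β)/√n.
z-sum = 1.960 + 0.842 = 2.802.
d_min = 2.802 / √277 = 2.802 / 16.643 = 0.168.

d_min ≈ 0.17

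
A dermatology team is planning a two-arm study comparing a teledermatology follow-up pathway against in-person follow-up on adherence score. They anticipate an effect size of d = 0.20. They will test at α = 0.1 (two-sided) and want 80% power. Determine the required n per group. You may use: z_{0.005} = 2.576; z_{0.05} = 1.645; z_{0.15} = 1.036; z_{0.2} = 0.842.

For two independent groups with equal n: n = 2·((z_{α/2} + z_β) / d)².
z_{α/2} + z_β = 1.645 + 0.842 = 2.487.
n = 2 × (2.487 / 0.20)² = 2 × 12.435² = 2 × 154.63 = 309.3.
Round up to the next whole participant.

n = 310 per group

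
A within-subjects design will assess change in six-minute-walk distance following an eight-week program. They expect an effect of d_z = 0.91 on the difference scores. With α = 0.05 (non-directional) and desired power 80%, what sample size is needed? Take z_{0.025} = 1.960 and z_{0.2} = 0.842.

For a paired (one-sample on differences) test: n = ((z_{α/2} + z_β) / d)².
z_{α/2} + z_β = 1.960 + 0.842 = 2.802.
n = (2.802 / 0.91)² = 3.079² = 9.48.
Round up.

n = 10 pairs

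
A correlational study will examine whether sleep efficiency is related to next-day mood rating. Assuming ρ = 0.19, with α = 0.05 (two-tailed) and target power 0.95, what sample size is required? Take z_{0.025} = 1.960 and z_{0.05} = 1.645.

n = 355

Fisher's z: C = ½·ln((1+r)/(1−r)) = ½·ln(1.4691) = 0.1923.
n = ((z_{α/2} + z_β)/C)² + 3.
(1.960 + 1.645) / 0.1923 = 3.605 / 0.1923 = 18.747.
n = 18.747² + 3 = 351.44 + 3 = 354.4.
Round up.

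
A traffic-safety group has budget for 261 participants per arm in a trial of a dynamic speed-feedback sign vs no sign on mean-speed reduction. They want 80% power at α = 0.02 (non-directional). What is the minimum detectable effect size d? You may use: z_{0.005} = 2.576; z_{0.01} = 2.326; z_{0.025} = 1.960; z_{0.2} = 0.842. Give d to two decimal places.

d_min ≈ 0.28

For two independent groups of n = 261 each: d_min = (z_{α/2} + z_β)·√(2/n).
z-sum = 2.326 + 0.842 = 3.168.
d_min = 3.168 × √(2/261) = 3.168 × 0.0875 = 0.277.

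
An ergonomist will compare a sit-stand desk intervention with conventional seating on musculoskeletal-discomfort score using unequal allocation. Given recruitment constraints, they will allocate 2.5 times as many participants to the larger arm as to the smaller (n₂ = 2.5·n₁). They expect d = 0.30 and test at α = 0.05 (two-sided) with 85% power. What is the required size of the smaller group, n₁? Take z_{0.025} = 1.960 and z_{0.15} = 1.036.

n₁ = 140

With allocation ratio k = n₂/n₁ = 2.5, Var(x̄₁−x̄₂) = σ²(1/n₁ + 1/(k·n₁)) = σ²·(k+1)/(k·n₁).
So n₁ = (1 + 1/k)·((z_{α/2} + z_β)/d)² = 1.400 × (2.996/0.30)².
n₁ = 1.400 × 99.73 = 139.6.
Round up: n₁ = 140, giving n₂ = 2.5 × 140 = 350.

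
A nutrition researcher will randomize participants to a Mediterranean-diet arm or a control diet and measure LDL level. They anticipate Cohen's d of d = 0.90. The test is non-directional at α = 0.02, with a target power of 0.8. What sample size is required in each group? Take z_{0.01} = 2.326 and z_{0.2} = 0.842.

n = 25 per group

For two independent groups with equal n: n = 2·((z_{α/2} + z_β) / d)².
z_{α/2} + z_β = 2.326 + 0.842 = 3.168.
n = 2 × (3.168 / 0.90)² = 2 × 3.520² = 2 × 12.39 = 24.8.
Round up to the next whole participant.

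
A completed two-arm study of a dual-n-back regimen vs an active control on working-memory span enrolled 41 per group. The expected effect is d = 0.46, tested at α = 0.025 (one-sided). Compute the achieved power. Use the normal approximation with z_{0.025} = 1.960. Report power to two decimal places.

For two equal groups, power = Φ(d·√(n/2) − z_{α}).
d·√(n/2) = 0.46 × √(41/2) = 0.46 × 4.528 = 2.083.
z_β = 2.083 − 1.960 = 0.123.
Power = Φ(0.123) = 0.549.

power ≈ 0.55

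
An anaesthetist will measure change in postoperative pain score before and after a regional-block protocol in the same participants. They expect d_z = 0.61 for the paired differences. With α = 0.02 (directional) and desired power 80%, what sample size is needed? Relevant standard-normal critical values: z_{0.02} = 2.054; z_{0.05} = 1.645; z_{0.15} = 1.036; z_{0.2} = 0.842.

For a paired (one-sample on differences) test: n = ((z_{α} + z_β) / d)².
z_{α} + z_β = 2.054 + 0.842 = 2.896.
n = (2.896 / 0.61)² = 4.748² = 22.54.
Round up.

n = 23 pairs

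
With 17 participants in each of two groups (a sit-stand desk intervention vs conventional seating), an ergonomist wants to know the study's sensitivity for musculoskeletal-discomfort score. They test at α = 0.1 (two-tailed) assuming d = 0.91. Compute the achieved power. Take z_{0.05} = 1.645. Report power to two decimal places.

For two equal groups, power = Φ(d·√(n/2) − z_{α/2}).
d·√(n/2) = 0.91 × √(17/2) = 0.91 × 2.915 = 2.653.
z_β = 2.653 − 1.645 = 1.008.
Power = Φ(1.008) = 0.843.

power ≈ 0.84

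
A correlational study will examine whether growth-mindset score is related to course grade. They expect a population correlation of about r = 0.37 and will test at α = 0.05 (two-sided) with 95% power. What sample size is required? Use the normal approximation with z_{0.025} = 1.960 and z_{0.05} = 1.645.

n = 90

Fisher's z: C = ½·ln((1+r)/(1−r)) = ½·ln(2.1746) = 0.3884.
n = ((z_{α/2} + z_β)/C)² + 3.
(1.960 + 1.645) / 0.3884 = 3.605 / 0.3884 = 9.282.
n = 9.282² + 3 = 86.15 + 3 = 89.1.
Round up.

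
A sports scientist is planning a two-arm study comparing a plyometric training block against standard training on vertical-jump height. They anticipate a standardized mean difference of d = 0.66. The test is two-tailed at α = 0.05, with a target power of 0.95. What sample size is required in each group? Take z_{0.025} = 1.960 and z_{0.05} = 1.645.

n = 60 per group

For two independent groups with equal n: n = 2·((z_{α/2} + z_β) / d)².
z_{α/2} + z_β = 1.960 + 1.645 = 3.605.
n = 2 × (3.605 / 0.66)² = 2 × 5.462² = 2 × 29.83 = 59.7.
Round up to the next whole participant.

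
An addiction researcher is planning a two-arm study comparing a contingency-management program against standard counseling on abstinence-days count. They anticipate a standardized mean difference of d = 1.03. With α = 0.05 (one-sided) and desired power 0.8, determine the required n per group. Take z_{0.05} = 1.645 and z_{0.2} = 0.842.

For two independent groups with equal n: n = 2·((z_{α} + z_β) / d)².
z_{α} + z_β = 1.645 + 0.842 = 2.487.
n = 2 × (2.487 / 1.03)² = 2 × 2.415² = 2 × 5.83 = 11.7.
Round up to the next whole participant.

n = 12 per group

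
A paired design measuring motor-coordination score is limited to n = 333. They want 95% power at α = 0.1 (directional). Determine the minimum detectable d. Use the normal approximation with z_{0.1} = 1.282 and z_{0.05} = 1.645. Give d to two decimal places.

For a single sample (or paired design) of n = 333: d_min = (z_{α} + z_β)/√n.
z-sum = 1.282 + 1.645 = 2.927.
d_min = 2.927 / √333 = 2.927 / 18.248 = 0.160.

d_min ≈ 0.16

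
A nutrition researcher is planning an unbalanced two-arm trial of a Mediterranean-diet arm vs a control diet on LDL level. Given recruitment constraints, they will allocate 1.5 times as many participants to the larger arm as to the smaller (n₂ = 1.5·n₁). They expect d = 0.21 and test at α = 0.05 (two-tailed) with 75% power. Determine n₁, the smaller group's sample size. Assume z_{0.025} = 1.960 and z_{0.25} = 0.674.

With allocation ratio k = n₂/n₁ = 1.5, Var(x̄₁−x̄₂) = σ²(1/n₁ + 1/(k·n₁)) = σ²·(k+1)/(k·n₁).
So n₁ = (1 + 1/k)·((z_{α/2} + z_β)/d)² = 1.667 × (2.634/0.21)².
n₁ = 1.667 × 157.32 = 262.2.
Round up: n₁ = 263, giving n₂ = ⌈1.5 × 263⌉ = ⌈394.5⌉ = 395.

n₁ = 263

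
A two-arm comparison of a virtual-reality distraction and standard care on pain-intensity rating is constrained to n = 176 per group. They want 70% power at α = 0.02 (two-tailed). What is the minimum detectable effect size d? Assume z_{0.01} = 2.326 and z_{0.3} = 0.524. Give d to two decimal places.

For two independent groups of n = 176 each: d_min = (z_{α/2} + z_β)·√(2/n).
z-sum = 2.326 + 0.524 = 2.850.
d_min = 2.850 × √(2/176) = 2.850 × 0.1066 = 0.304.

d_min ≈ 0.30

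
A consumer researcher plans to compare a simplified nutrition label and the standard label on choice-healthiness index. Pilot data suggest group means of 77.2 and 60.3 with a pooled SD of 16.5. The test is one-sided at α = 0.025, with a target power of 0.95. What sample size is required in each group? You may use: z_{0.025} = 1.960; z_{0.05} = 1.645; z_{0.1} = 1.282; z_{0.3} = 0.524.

n = 25 per group

Cohen's d = |M₁ − M₂| / SD_pooled = |77.2 − 60.3| / 16.5 = 16.9 / 16.5 = 1.024.
For two independent groups with equal n: n = 2·((z_{α} + z_β) / d)².
z_{α} + z_β = 1.960 + 1.645 = 3.605.
n = 2 × (3.605 / 1.024)² = 2 × 3.521² = 2 × 12.39 = 24.8.
Round up to the next whole participant.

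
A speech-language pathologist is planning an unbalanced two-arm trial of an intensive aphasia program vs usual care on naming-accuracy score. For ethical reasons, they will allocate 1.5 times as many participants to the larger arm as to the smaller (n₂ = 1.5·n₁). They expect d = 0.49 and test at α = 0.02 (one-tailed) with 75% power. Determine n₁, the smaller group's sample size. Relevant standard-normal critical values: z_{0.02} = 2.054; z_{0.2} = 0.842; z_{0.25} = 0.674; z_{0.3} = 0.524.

With allocation ratio k = n₂/n₁ = 1.5, Var(x̄₁−x̄₂) = σ²(1/n₁ + 1/(k·n₁)) = σ²·(k+1)/(k·n₁).
So n₁ = (1 + 1/k)·((z_{α} + z_β)/d)² = 1.667 × (2.728/0.49)².
n₁ = 1.667 × 31.00 = 51.7.
Round up: n₁ = 52, giving n₂ = 1.5 × 52 = 78.

n₁ = 52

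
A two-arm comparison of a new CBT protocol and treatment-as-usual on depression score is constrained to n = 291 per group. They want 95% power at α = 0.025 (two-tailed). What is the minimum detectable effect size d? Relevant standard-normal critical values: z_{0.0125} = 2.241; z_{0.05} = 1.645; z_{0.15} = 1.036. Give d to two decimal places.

d_min ≈ 0.32

For two independent groups of n = 291 each: d_min = (z_{α/2} + z_β)·√(2/n).
z-sum = 2.241 + 1.645 = 3.886.
d_min = 3.886 × √(2/291) = 3.886 × 0.0829 = 0.322.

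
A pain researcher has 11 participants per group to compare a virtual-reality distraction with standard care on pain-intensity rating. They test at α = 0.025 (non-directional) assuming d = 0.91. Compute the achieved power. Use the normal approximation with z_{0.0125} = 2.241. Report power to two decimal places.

power ≈ 0.46

For two equal groups, power = Φ(d·√(n/2) − z_{α/2}).
d·√(n/2) = 0.91 × √(11/2) = 0.91 × 2.345 = 2.134.
z_β = 2.134 − 2.241 = -0.107.
Power = Φ(-0.107) = 0.457.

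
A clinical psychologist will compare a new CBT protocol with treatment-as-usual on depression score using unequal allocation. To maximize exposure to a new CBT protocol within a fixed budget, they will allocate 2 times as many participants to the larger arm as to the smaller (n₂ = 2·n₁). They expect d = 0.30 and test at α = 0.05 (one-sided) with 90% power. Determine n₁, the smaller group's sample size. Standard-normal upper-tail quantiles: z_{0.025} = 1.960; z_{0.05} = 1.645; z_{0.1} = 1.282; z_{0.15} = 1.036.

n₁ = 143

With allocation ratio k = n₂/n₁ = 2, Var(x̄₁−x̄₂) = σ²(1/n₁ + 1/(k·n₁)) = σ²·(k+1)/(k·n₁).
So n₁ = (1 + 1/k)·((z_{α} + z_β)/d)² = 1.500 × (2.927/0.30)².
n₁ = 1.500 × 95.19 = 142.8.
Round up: n₁ = 143, giving n₂ = 2 × 143 = 286.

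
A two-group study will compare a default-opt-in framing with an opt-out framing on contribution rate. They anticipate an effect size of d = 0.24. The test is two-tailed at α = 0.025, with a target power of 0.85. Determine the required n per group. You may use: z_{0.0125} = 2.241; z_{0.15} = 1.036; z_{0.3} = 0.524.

n = 373 per group

For two independent groups with equal n: n = 2·((z_{α/2} + z_β) / d)².
z_{α/2} + z_β = 2.241 + 1.036 = 3.277.
n = 2 × (3.277 / 0.24)² = 2 × 13.654² = 2 × 186.44 = 372.9.
Round up to the next whole participant.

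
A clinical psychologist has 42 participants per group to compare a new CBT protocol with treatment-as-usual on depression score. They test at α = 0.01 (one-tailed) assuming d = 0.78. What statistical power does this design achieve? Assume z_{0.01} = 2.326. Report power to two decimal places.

power ≈ 0.89

For two equal groups, power = Φ(d·√(n/2) − z_{α}).
d·√(n/2) = 0.78 × √(42/2) = 0.78 × 4.583 = 3.574.
z_β = 3.574 − 2.326 = 1.248.
Power = Φ(1.248) = 0.894.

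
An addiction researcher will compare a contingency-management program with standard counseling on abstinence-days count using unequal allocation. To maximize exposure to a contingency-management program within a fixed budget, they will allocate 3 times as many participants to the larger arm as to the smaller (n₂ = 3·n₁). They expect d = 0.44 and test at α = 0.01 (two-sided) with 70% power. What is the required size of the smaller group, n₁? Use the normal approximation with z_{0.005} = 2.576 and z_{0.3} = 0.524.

With allocation ratio k = n₂/n₁ = 3, Var(x̄₁−x̄₂) = σ²(1/n₁ + 1/(k·n₁)) = σ²·(k+1)/(k·n₁).
So n₁ = (1 + 1/k)·((z_{α/2} + z_β)/d)² = 1.333 × (3.100/0.44)².
n₁ = 1.333 × 49.64 = 66.2.
Round up: n₁ = 67, giving n₂ = 3 × 67 = 201.

n₁ = 67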